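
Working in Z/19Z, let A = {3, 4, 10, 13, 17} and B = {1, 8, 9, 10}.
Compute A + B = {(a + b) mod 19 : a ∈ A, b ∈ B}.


Work in Z/19Z: reduce every sum a + b modulo 19.
Enumerate all 20 pairs:
a = 3: 3+1=4, 3+8=11, 3+9=12, 3+10=13
a = 4: 4+1=5, 4+8=12, 4+9=13, 4+10=14
a = 10: 10+1=11, 10+8=18, 10+9=0, 10+10=1
a = 13: 13+1=14, 13+8=2, 13+9=3, 13+10=4
a = 17: 17+1=18, 17+8=6, 17+9=7, 17+10=8
Distinct residues collected: {0, 1, 2, 3, 4, 5, 6, 7, 8, 11, 12, 13, 14, 18}
|A + B| = 14 (out of 19 total residues).

A + B = {0, 1, 2, 3, 4, 5, 6, 7, 8, 11, 12, 13, 14, 18}


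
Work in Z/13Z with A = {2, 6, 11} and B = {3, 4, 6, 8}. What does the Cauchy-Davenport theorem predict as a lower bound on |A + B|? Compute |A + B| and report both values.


Cauchy-Davenport: |A + B| ≥ min(p, |A| + |B| - 1) for A, B nonempty in Z/pZ.
|A| = 3, |B| = 4, p = 13.
CD lower bound = min(13, 3 + 4 - 1) = min(13, 6) = 6.
Compute A + B mod 13 directly:
a = 2: 2+3=5, 2+4=6, 2+6=8, 2+8=10
a = 6: 6+3=9, 6+4=10, 6+6=12, 6+8=1
a = 11: 11+3=1, 11+4=2, 11+6=4, 11+8=6
A + B = {1, 2, 4, 5, 6, 8, 9, 10, 12}, so |A + B| = 9.
Verify: 9 ≥ 6? Yes ✓.

CD lower bound = 6, actual |A + B| = 9.


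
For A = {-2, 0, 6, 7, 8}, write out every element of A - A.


A - A = {a - a' : a, a' ∈ A}.
Compute a - a' for each ordered pair (a, a'):
a = -2: -2--2=0, -2-0=-2, -2-6=-8, -2-7=-9, -2-8=-10
a = 0: 0--2=2, 0-0=0, 0-6=-6, 0-7=-7, 0-8=-8
a = 6: 6--2=8, 6-0=6, 6-6=0, 6-7=-1, 6-8=-2
a = 7: 7--2=9, 7-0=7, 7-6=1, 7-7=0, 7-8=-1
a = 8: 8--2=10, 8-0=8, 8-6=2, 8-7=1, 8-8=0
Collecting distinct values (and noting 0 appears from a-a):
A - A = {-10, -9, -8, -7, -6, -2, -1, 0, 1, 2, 6, 7, 8, 9, 10}
|A - A| = 15

A - A = {-10, -9, -8, -7, -6, -2, -1, 0, 1, 2, 6, 7, 8, 9, 10}


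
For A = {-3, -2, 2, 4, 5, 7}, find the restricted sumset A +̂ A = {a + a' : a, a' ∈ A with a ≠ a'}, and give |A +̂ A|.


Restricted sumset: A +̂ A = {a + a' : a ∈ A, a' ∈ A, a ≠ a'}.
Equivalently, take A + A and drop any sum 2a that is achievable ONLY as a + a for a ∈ A (i.e. sums representable only with equal summands).
Enumerate pairs (a, a') with a < a' (symmetric, so each unordered pair gives one sum; this covers all a ≠ a'):
  -3 + -2 = -5
  -3 + 2 = -1
  -3 + 4 = 1
  -3 + 5 = 2
  -3 + 7 = 4
  -2 + 2 = 0
  -2 + 4 = 2
  -2 + 5 = 3
  -2 + 7 = 5
  2 + 4 = 6
  2 + 5 = 7
  2 + 7 = 9
  4 + 5 = 9
  4 + 7 = 11
  5 + 7 = 12
Collected distinct sums: {-5, -1, 0, 1, 2, 3, 4, 5, 6, 7, 9, 11, 12}
|A +̂ A| = 13
(Reference bound: |A +̂ A| ≥ 2|A| - 3 for |A| ≥ 2, with |A| = 6 giving ≥ 9.)

|A +̂ A| = 13


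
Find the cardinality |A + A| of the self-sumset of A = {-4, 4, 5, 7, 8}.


A + A = {a + a' : a, a' ∈ A}; |A| = 5.
General bounds: 2|A| - 1 ≤ |A + A| ≤ |A|(|A|+1)/2, i.e. 9 ≤ |A + A| ≤ 15.
Lower bound 2|A|-1 is attained iff A is an arithmetic progression.
Enumerate sums a + a' for a ≤ a' (symmetric, so this suffices):
a = -4: -4+-4=-8, -4+4=0, -4+5=1, -4+7=3, -4+8=4
a = 4: 4+4=8, 4+5=9, 4+7=11, 4+8=12
a = 5: 5+5=10, 5+7=12, 5+8=13
a = 7: 7+7=14, 7+8=15
a = 8: 8+8=16
Distinct sums: {-8, 0, 1, 3, 4, 8, 9, 10, 11, 12, 13, 14, 15, 16}
|A + A| = 14

|A + A| = 14


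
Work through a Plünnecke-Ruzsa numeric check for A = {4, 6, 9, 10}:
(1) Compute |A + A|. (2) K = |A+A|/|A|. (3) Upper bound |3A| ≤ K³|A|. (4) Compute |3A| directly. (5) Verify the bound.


|A| = 4.
Step 1: Compute A + A by enumerating all 16 pairs.
A + A = {8, 10, 12, 13, 14, 15, 16, 18, 19, 20}, so |A + A| = 10.
Step 2: Doubling constant K = |A + A|/|A| = 10/4 = 10/4 ≈ 2.5000.
Step 3: Plünnecke-Ruzsa gives |3A| ≤ K³·|A| = (2.5000)³ · 4 ≈ 62.5000.
Step 4: Compute 3A = A + A + A directly by enumerating all triples (a,b,c) ∈ A³; |3A| = 17.
Step 5: Check 17 ≤ 62.5000? Yes ✓.

K = 10/4, Plünnecke-Ruzsa bound K³|A| ≈ 62.5000, |3A| = 17, inequality holds.


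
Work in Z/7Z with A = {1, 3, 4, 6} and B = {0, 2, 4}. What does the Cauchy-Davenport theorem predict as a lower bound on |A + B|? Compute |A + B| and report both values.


Cauchy-Davenport: |A + B| ≥ min(p, |A| + |B| - 1) for A, B nonempty in Z/pZ.
|A| = 4, |B| = 3, p = 7.
CD lower bound = min(7, 4 + 3 - 1) = min(7, 6) = 6.
Compute A + B mod 7 directly:
a = 1: 1+0=1, 1+2=3, 1+4=5
a = 3: 3+0=3, 3+2=5, 3+4=0
a = 4: 4+0=4, 4+2=6, 4+4=1
a = 6: 6+0=6, 6+2=1, 6+4=3
A + B = {0, 1, 3, 4, 5, 6}, so |A + B| = 6.
Verify: 6 ≥ 6? Yes ✓.

CD lower bound = 6, actual |A + B| = 6.


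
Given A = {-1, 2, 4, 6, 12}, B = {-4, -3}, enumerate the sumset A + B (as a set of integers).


A + B = {a + b : a ∈ A, b ∈ B}.
Enumerate all |A|·|B| = 5·2 = 10 pairs (a, b) and collect distinct sums.
a = -1: -1+-4=-5, -1+-3=-4
a = 2: 2+-4=-2, 2+-3=-1
a = 4: 4+-4=0, 4+-3=1
a = 6: 6+-4=2, 6+-3=3
a = 12: 12+-4=8, 12+-3=9
Collecting distinct sums: A + B = {-5, -4, -2, -1, 0, 1, 2, 3, 8, 9}
|A + B| = 10

A + B = {-5, -4, -2, -1, 0, 1, 2, 3, 8, 9}


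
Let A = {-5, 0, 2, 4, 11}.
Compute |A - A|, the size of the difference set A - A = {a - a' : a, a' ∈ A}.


A - A = {a - a' : a, a' ∈ A}; |A| = 5.
Bounds: 2|A|-1 ≤ |A - A| ≤ |A|² - |A| + 1, i.e. 9 ≤ |A - A| ≤ 21.
Note: 0 ∈ A - A always (from a - a). The set is symmetric: if d ∈ A - A then -d ∈ A - A.
Enumerate nonzero differences d = a - a' with a > a' (then include -d):
Positive differences: {2, 4, 5, 7, 9, 11, 16}
Full difference set: {0} ∪ (positive diffs) ∪ (negative diffs).
|A - A| = 1 + 2·7 = 15 (matches direct enumeration: 15).

|A - A| = 15


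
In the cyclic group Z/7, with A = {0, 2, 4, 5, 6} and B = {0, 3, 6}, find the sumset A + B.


Work in Z/7Z: reduce every sum a + b modulo 7.
Enumerate all 15 pairs:
a = 0: 0+0=0, 0+3=3, 0+6=6
a = 2: 2+0=2, 2+3=5, 2+6=1
a = 4: 4+0=4, 4+3=0, 4+6=3
a = 5: 5+0=5, 5+3=1, 5+6=4
a = 6: 6+0=6, 6+3=2, 6+6=5
Distinct residues collected: {0, 1, 2, 3, 4, 5, 6}
|A + B| = 7 (out of 7 total residues).

A + B = {0, 1, 2, 3, 4, 5, 6}


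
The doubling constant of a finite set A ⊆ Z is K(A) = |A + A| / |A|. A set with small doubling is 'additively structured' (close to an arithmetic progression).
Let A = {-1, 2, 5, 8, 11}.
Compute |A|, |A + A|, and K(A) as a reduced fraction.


|A| = 5.
Compute A + A by enumerating all 25 pairs.
A + A = {-2, 1, 4, 7, 10, 13, 16, 19, 22}, so |A + A| = 9.
K = |A + A| / |A| = 9/5 (already in lowest terms) ≈ 1.8000.
Reference: AP of size 5 gives K = 9/5 ≈ 1.8000; a fully generic set of size 5 gives K ≈ 3.0000.

|A| = 5, |A + A| = 9, K = 9/5.


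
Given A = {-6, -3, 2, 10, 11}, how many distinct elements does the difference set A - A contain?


A - A = {a - a' : a, a' ∈ A}; |A| = 5.
Bounds: 2|A|-1 ≤ |A - A| ≤ |A|² - |A| + 1, i.e. 9 ≤ |A - A| ≤ 21.
Note: 0 ∈ A - A always (from a - a). The set is symmetric: if d ∈ A - A then -d ∈ A - A.
Enumerate nonzero differences d = a - a' with a > a' (then include -d):
Positive differences: {1, 3, 5, 8, 9, 13, 14, 16, 17}
Full difference set: {0} ∪ (positive diffs) ∪ (negative diffs).
|A - A| = 1 + 2·9 = 19 (matches direct enumeration: 19).

|A - A| = 19


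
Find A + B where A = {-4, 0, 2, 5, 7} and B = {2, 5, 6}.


A + B = {a + b : a ∈ A, b ∈ B}.
Enumerate all |A|·|B| = 5·3 = 15 pairs (a, b) and collect distinct sums.
a = -4: -4+2=-2, -4+5=1, -4+6=2
a = 0: 0+2=2, 0+5=5, 0+6=6
a = 2: 2+2=4, 2+5=7, 2+6=8
a = 5: 5+2=7, 5+5=10, 5+6=11
a = 7: 7+2=9, 7+5=12, 7+6=13
Collecting distinct sums: A + B = {-2, 1, 2, 4, 5, 6, 7, 8, 9, 10, 11, 12, 13}
|A + B| = 13

A + B = {-2, 1, 2, 4, 5, 6, 7, 8, 9, 10, 11, 12, 13}


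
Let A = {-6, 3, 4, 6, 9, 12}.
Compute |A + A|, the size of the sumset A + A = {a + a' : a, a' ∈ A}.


A + A = {a + a' : a, a' ∈ A}; |A| = 6.
General bounds: 2|A| - 1 ≤ |A + A| ≤ |A|(|A|+1)/2, i.e. 11 ≤ |A + A| ≤ 21.
Lower bound 2|A|-1 is attained iff A is an arithmetic progression.
Enumerate sums a + a' for a ≤ a' (symmetric, so this suffices):
a = -6: -6+-6=-12, -6+3=-3, -6+4=-2, -6+6=0, -6+9=3, -6+12=6
a = 3: 3+3=6, 3+4=7, 3+6=9, 3+9=12, 3+12=15
a = 4: 4+4=8, 4+6=10, 4+9=13, 4+12=16
a = 6: 6+6=12, 6+9=15, 6+12=18
a = 9: 9+9=18, 9+12=21
a = 12: 12+12=24
Distinct sums: {-12, -3, -2, 0, 3, 6, 7, 8, 9, 10, 12, 13, 15, 16, 18, 21, 24}
|A + A| = 17

|A + A| = 17


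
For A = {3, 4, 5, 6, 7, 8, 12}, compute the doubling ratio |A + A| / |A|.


|A| = 7.
Compute A + A by enumerating all 49 pairs.
A + A = {6, 7, 8, 9, 10, 11, 12, 13, 14, 15, 16, 17, 18, 19, 20, 24}, so |A + A| = 16.
K = |A + A| / |A| = 16/7 (already in lowest terms) ≈ 2.2857.
Reference: AP of size 7 gives K = 13/7 ≈ 1.8571; a fully generic set of size 7 gives K ≈ 4.0000.

|A| = 7, |A + A| = 16, K = 16/7.


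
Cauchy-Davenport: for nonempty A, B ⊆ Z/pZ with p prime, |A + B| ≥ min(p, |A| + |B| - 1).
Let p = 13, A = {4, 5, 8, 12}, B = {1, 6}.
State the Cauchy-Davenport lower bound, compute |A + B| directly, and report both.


Cauchy-Davenport: |A + B| ≥ min(p, |A| + |B| - 1) for A, B nonempty in Z/pZ.
|A| = 4, |B| = 2, p = 13.
CD lower bound = min(13, 4 + 2 - 1) = min(13, 5) = 5.
Compute A + B mod 13 directly:
a = 4: 4+1=5, 4+6=10
a = 5: 5+1=6, 5+6=11
a = 8: 8+1=9, 8+6=1
a = 12: 12+1=0, 12+6=5
A + B = {0, 1, 5, 6, 9, 10, 11}, so |A + B| = 7.
Verify: 7 ≥ 5? Yes ✓.

CD lower bound = 5, actual |A + B| = 7.


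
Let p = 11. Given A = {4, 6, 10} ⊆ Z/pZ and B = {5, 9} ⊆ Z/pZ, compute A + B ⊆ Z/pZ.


Work in Z/11Z: reduce every sum a + b modulo 11.
Enumerate all 6 pairs:
a = 4: 4+5=9, 4+9=2
a = 6: 6+5=0, 6+9=4
a = 10: 10+5=4, 10+9=8
Distinct residues collected: {0, 2, 4, 8, 9}
|A + B| = 5 (out of 11 total residues).

A + B = {0, 2, 4, 8, 9}


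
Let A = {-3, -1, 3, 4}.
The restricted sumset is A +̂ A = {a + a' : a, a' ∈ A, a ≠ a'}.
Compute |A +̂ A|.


Restricted sumset: A +̂ A = {a + a' : a ∈ A, a' ∈ A, a ≠ a'}.
Equivalently, take A + A and drop any sum 2a that is achievable ONLY as a + a for a ∈ A (i.e. sums representable only with equal summands).
Enumerate pairs (a, a') with a < a' (symmetric, so each unordered pair gives one sum; this covers all a ≠ a'):
  -3 + -1 = -4
  -3 + 3 = 0
  -3 + 4 = 1
  -1 + 3 = 2
  -1 + 4 = 3
  3 + 4 = 7
Collected distinct sums: {-4, 0, 1, 2, 3, 7}
|A +̂ A| = 6
(Reference bound: |A +̂ A| ≥ 2|A| - 3 for |A| ≥ 2, with |A| = 4 giving ≥ 5.)

|A +̂ A| = 6


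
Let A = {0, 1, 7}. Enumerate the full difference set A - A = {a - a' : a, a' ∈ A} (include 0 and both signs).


A - A = {a - a' : a, a' ∈ A}.
Compute a - a' for each ordered pair (a, a'):
a = 0: 0-0=0, 0-1=-1, 0-7=-7
a = 1: 1-0=1, 1-1=0, 1-7=-6
a = 7: 7-0=7, 7-1=6, 7-7=0
Collecting distinct values (and noting 0 appears from a-a):
A - A = {-7, -6, -1, 0, 1, 6, 7}
|A - A| = 7

A - A = {-7, -6, -1, 0, 1, 6, 7}


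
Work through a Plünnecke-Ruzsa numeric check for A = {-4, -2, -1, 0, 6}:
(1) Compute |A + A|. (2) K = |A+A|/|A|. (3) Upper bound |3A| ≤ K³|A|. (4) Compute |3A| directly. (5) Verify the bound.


|A| = 5.
Step 1: Compute A + A by enumerating all 25 pairs.
A + A = {-8, -6, -5, -4, -3, -2, -1, 0, 2, 4, 5, 6, 12}, so |A + A| = 13.
Step 2: Doubling constant K = |A + A|/|A| = 13/5 = 13/5 ≈ 2.6000.
Step 3: Plünnecke-Ruzsa gives |3A| ≤ K³·|A| = (2.6000)³ · 5 ≈ 87.8800.
Step 4: Compute 3A = A + A + A directly by enumerating all triples (a,b,c) ∈ A³; |3A| = 23.
Step 5: Check 23 ≤ 87.8800? Yes ✓.

K = 13/5, Plünnecke-Ruzsa bound K³|A| ≈ 87.8800, |3A| = 23, inequality holds.


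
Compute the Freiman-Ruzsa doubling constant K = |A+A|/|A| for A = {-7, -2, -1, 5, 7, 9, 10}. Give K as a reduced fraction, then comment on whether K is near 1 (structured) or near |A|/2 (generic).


|A| = 7.
Compute A + A by enumerating all 49 pairs.
A + A = {-14, -9, -8, -4, -3, -2, 0, 2, 3, 4, 5, 6, 7, 8, 9, 10, 12, 14, 15, 16, 17, 18, 19, 20}, so |A + A| = 24.
K = |A + A| / |A| = 24/7 (already in lowest terms) ≈ 3.4286.
Reference: AP of size 7 gives K = 13/7 ≈ 1.8571; a fully generic set of size 7 gives K ≈ 4.0000.

|A| = 7, |A + A| = 24, K = 24/7.


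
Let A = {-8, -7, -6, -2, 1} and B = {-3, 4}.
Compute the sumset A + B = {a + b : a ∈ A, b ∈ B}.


A + B = {a + b : a ∈ A, b ∈ B}.
Enumerate all |A|·|B| = 5·2 = 10 pairs (a, b) and collect distinct sums.
a = -8: -8+-3=-11, -8+4=-4
a = -7: -7+-3=-10, -7+4=-3
a = -6: -6+-3=-9, -6+4=-2
a = -2: -2+-3=-5, -2+4=2
a = 1: 1+-3=-2, 1+4=5
Collecting distinct sums: A + B = {-11, -10, -9, -5, -4, -3, -2, 2, 5}
|A + B| = 9

A + B = {-11, -10, -9, -5, -4, -3, -2, 2, 5}


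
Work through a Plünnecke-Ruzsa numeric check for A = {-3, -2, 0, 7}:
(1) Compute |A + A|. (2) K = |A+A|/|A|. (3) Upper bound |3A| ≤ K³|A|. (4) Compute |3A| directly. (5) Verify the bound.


|A| = 4.
Step 1: Compute A + A by enumerating all 16 pairs.
A + A = {-6, -5, -4, -3, -2, 0, 4, 5, 7, 14}, so |A + A| = 10.
Step 2: Doubling constant K = |A + A|/|A| = 10/4 = 10/4 ≈ 2.5000.
Step 3: Plünnecke-Ruzsa gives |3A| ≤ K³·|A| = (2.5000)³ · 4 ≈ 62.5000.
Step 4: Compute 3A = A + A + A directly by enumerating all triples (a,b,c) ∈ A³; |3A| = 19.
Step 5: Check 19 ≤ 62.5000? Yes ✓.

K = 10/4, Plünnecke-Ruzsa bound K³|A| ≈ 62.5000, |3A| = 19, inequality holds.


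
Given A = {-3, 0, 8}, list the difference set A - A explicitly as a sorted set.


A - A = {a - a' : a, a' ∈ A}.
Compute a - a' for each ordered pair (a, a'):
a = -3: -3--3=0, -3-0=-3, -3-8=-11
a = 0: 0--3=3, 0-0=0, 0-8=-8
a = 8: 8--3=11, 8-0=8, 8-8=0
Collecting distinct values (and noting 0 appears from a-a):
A - A = {-11, -8, -3, 0, 3, 8, 11}
|A - A| = 7

A - A = {-11, -8, -3, 0, 3, 8, 11}


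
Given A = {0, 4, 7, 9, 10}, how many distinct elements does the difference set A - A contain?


A - A = {a - a' : a, a' ∈ A}; |A| = 5.
Bounds: 2|A|-1 ≤ |A - A| ≤ |A|² - |A| + 1, i.e. 9 ≤ |A - A| ≤ 21.
Note: 0 ∈ A - A always (from a - a). The set is symmetric: if d ∈ A - A then -d ∈ A - A.
Enumerate nonzero differences d = a - a' with a > a' (then include -d):
Positive differences: {1, 2, 3, 4, 5, 6, 7, 9, 10}
Full difference set: {0} ∪ (positive diffs) ∪ (negative diffs).
|A - A| = 1 + 2·9 = 19 (matches direct enumeration: 19).

|A - A| = 19


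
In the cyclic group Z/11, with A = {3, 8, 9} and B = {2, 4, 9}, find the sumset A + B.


Work in Z/11Z: reduce every sum a + b modulo 11.
Enumerate all 9 pairs:
a = 3: 3+2=5, 3+4=7, 3+9=1
a = 8: 8+2=10, 8+4=1, 8+9=6
a = 9: 9+2=0, 9+4=2, 9+9=7
Distinct residues collected: {0, 1, 2, 5, 6, 7, 10}
|A + B| = 7 (out of 11 total residues).

A + B = {0, 1, 2, 5, 6, 7, 10}


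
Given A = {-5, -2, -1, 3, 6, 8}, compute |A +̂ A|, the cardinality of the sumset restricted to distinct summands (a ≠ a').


Restricted sumset: A +̂ A = {a + a' : a ∈ A, a' ∈ A, a ≠ a'}.
Equivalently, take A + A and drop any sum 2a that is achievable ONLY as a + a for a ∈ A (i.e. sums representable only with equal summands).
Enumerate pairs (a, a') with a < a' (symmetric, so each unordered pair gives one sum; this covers all a ≠ a'):
  -5 + -2 = -7
  -5 + -1 = -6
  -5 + 3 = -2
  -5 + 6 = 1
  -5 + 8 = 3
  -2 + -1 = -3
  -2 + 3 = 1
  -2 + 6 = 4
  -2 + 8 = 6
  -1 + 3 = 2
  -1 + 6 = 5
  -1 + 8 = 7
  3 + 6 = 9
  3 + 8 = 11
  6 + 8 = 14
Collected distinct sums: {-7, -6, -3, -2, 1, 2, 3, 4, 5, 6, 7, 9, 11, 14}
|A +̂ A| = 14
(Reference bound: |A +̂ A| ≥ 2|A| - 3 for |A| ≥ 2, with |A| = 6 giving ≥ 9.)

|A +̂ A| = 14


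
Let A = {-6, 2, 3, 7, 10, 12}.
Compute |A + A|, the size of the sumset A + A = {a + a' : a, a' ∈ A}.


A + A = {a + a' : a, a' ∈ A}; |A| = 6.
General bounds: 2|A| - 1 ≤ |A + A| ≤ |A|(|A|+1)/2, i.e. 11 ≤ |A + A| ≤ 21.
Lower bound 2|A|-1 is attained iff A is an arithmetic progression.
Enumerate sums a + a' for a ≤ a' (symmetric, so this suffices):
a = -6: -6+-6=-12, -6+2=-4, -6+3=-3, -6+7=1, -6+10=4, -6+12=6
a = 2: 2+2=4, 2+3=5, 2+7=9, 2+10=12, 2+12=14
a = 3: 3+3=6, 3+7=10, 3+10=13, 3+12=15
a = 7: 7+7=14, 7+10=17, 7+12=19
a = 10: 10+10=20, 10+12=22
a = 12: 12+12=24
Distinct sums: {-12, -4, -3, 1, 4, 5, 6, 9, 10, 12, 13, 14, 15, 17, 19, 20, 22, 24}
|A + A| = 18

|A + A| = 18


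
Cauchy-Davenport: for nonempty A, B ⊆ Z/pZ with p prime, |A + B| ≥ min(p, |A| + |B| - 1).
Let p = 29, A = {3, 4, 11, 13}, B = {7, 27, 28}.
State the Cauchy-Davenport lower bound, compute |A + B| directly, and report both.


Cauchy-Davenport: |A + B| ≥ min(p, |A| + |B| - 1) for A, B nonempty in Z/pZ.
|A| = 4, |B| = 3, p = 29.
CD lower bound = min(29, 4 + 3 - 1) = min(29, 6) = 6.
Compute A + B mod 29 directly:
a = 3: 3+7=10, 3+27=1, 3+28=2
a = 4: 4+7=11, 4+27=2, 4+28=3
a = 11: 11+7=18, 11+27=9, 11+28=10
a = 13: 13+7=20, 13+27=11, 13+28=12
A + B = {1, 2, 3, 9, 10, 11, 12, 18, 20}, so |A + B| = 9.
Verify: 9 ≥ 6? Yes ✓.

CD lower bound = 6, actual |A + B| = 9.


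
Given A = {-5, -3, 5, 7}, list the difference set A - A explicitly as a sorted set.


A - A = {a - a' : a, a' ∈ A}.
Compute a - a' for each ordered pair (a, a'):
a = -5: -5--5=0, -5--3=-2, -5-5=-10, -5-7=-12
a = -3: -3--5=2, -3--3=0, -3-5=-8, -3-7=-10
a = 5: 5--5=10, 5--3=8, 5-5=0, 5-7=-2
a = 7: 7--5=12, 7--3=10, 7-5=2, 7-7=0
Collecting distinct values (and noting 0 appears from a-a):
A - A = {-12, -10, -8, -2, 0, 2, 8, 10, 12}
|A - A| = 9

A - A = {-12, -10, -8, -2, 0, 2, 8, 10, 12}


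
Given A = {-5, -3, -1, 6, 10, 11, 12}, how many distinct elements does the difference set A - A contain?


A - A = {a - a' : a, a' ∈ A}; |A| = 7.
Bounds: 2|A|-1 ≤ |A - A| ≤ |A|² - |A| + 1, i.e. 13 ≤ |A - A| ≤ 43.
Note: 0 ∈ A - A always (from a - a). The set is symmetric: if d ∈ A - A then -d ∈ A - A.
Enumerate nonzero differences d = a - a' with a > a' (then include -d):
Positive differences: {1, 2, 4, 5, 6, 7, 9, 11, 12, 13, 14, 15, 16, 17}
Full difference set: {0} ∪ (positive diffs) ∪ (negative diffs).
|A - A| = 1 + 2·14 = 29 (matches direct enumeration: 29).

|A - A| = 29


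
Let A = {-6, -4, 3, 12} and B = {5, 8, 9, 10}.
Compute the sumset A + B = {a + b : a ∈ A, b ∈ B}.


A + B = {a + b : a ∈ A, b ∈ B}.
Enumerate all |A|·|B| = 4·4 = 16 pairs (a, b) and collect distinct sums.
a = -6: -6+5=-1, -6+8=2, -6+9=3, -6+10=4
a = -4: -4+5=1, -4+8=4, -4+9=5, -4+10=6
a = 3: 3+5=8, 3+8=11, 3+9=12, 3+10=13
a = 12: 12+5=17, 12+8=20, 12+9=21, 12+10=22
Collecting distinct sums: A + B = {-1, 1, 2, 3, 4, 5, 6, 8, 11, 12, 13, 17, 20, 21, 22}
|A + B| = 15

A + B = {-1, 1, 2, 3, 4, 5, 6, 8, 11, 12, 13, 17, 20, 21, 22}


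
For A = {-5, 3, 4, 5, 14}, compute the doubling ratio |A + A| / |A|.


|A| = 5.
Compute A + A by enumerating all 25 pairs.
A + A = {-10, -2, -1, 0, 6, 7, 8, 9, 10, 17, 18, 19, 28}, so |A + A| = 13.
K = |A + A| / |A| = 13/5 (already in lowest terms) ≈ 2.6000.
Reference: AP of size 5 gives K = 9/5 ≈ 1.8000; a fully generic set of size 5 gives K ≈ 3.0000.

|A| = 5, |A + A| = 13, K = 13/5.


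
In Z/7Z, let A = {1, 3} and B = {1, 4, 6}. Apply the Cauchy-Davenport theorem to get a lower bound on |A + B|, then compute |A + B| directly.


Cauchy-Davenport: |A + B| ≥ min(p, |A| + |B| - 1) for A, B nonempty in Z/pZ.
|A| = 2, |B| = 3, p = 7.
CD lower bound = min(7, 2 + 3 - 1) = min(7, 4) = 4.
Compute A + B mod 7 directly:
a = 1: 1+1=2, 1+4=5, 1+6=0
a = 3: 3+1=4, 3+4=0, 3+6=2
A + B = {0, 2, 4, 5}, so |A + B| = 4.
Verify: 4 ≥ 4? Yes ✓.

CD lower bound = 4, actual |A + B| = 4.


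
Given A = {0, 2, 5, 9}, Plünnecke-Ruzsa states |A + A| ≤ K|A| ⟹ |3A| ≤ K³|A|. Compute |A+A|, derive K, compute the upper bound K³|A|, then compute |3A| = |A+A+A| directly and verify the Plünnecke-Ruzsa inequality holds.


|A| = 4.
Step 1: Compute A + A by enumerating all 16 pairs.
A + A = {0, 2, 4, 5, 7, 9, 10, 11, 14, 18}, so |A + A| = 10.
Step 2: Doubling constant K = |A + A|/|A| = 10/4 = 10/4 ≈ 2.5000.
Step 3: Plünnecke-Ruzsa gives |3A| ≤ K³·|A| = (2.5000)³ · 4 ≈ 62.5000.
Step 4: Compute 3A = A + A + A directly by enumerating all triples (a,b,c) ∈ A³; |3A| = 19.
Step 5: Check 19 ≤ 62.5000? Yes ✓.

K = 10/4, Plünnecke-Ruzsa bound K³|A| ≈ 62.5000, |3A| = 19, inequality holds.


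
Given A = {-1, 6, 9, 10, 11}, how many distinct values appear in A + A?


A + A = {a + a' : a, a' ∈ A}; |A| = 5.
General bounds: 2|A| - 1 ≤ |A + A| ≤ |A|(|A|+1)/2, i.e. 9 ≤ |A + A| ≤ 15.
Lower bound 2|A|-1 is attained iff A is an arithmetic progression.
Enumerate sums a + a' for a ≤ a' (symmetric, so this suffices):
a = -1: -1+-1=-2, -1+6=5, -1+9=8, -1+10=9, -1+11=10
a = 6: 6+6=12, 6+9=15, 6+10=16, 6+11=17
a = 9: 9+9=18, 9+10=19, 9+11=20
a = 10: 10+10=20, 10+11=21
a = 11: 11+11=22
Distinct sums: {-2, 5, 8, 9, 10, 12, 15, 16, 17, 18, 19, 20, 21, 22}
|A + A| = 14

|A + A| = 14


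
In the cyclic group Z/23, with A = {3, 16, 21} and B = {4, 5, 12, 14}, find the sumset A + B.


Work in Z/23Z: reduce every sum a + b modulo 23.
Enumerate all 12 pairs:
a = 3: 3+4=7, 3+5=8, 3+12=15, 3+14=17
a = 16: 16+4=20, 16+5=21, 16+12=5, 16+14=7
a = 21: 21+4=2, 21+5=3, 21+12=10, 21+14=12
Distinct residues collected: {2, 3, 5, 7, 8, 10, 12, 15, 17, 20, 21}
|A + B| = 11 (out of 23 total residues).

A + B = {2, 3, 5, 7, 8, 10, 12, 15, 17, 20, 21}


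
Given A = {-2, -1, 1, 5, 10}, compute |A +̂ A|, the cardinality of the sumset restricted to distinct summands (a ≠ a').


Restricted sumset: A +̂ A = {a + a' : a ∈ A, a' ∈ A, a ≠ a'}.
Equivalently, take A + A and drop any sum 2a that is achievable ONLY as a + a for a ∈ A (i.e. sums representable only with equal summands).
Enumerate pairs (a, a') with a < a' (symmetric, so each unordered pair gives one sum; this covers all a ≠ a'):
  -2 + -1 = -3
  -2 + 1 = -1
  -2 + 5 = 3
  -2 + 10 = 8
  -1 + 1 = 0
  -1 + 5 = 4
  -1 + 10 = 9
  1 + 5 = 6
  1 + 10 = 11
  5 + 10 = 15
Collected distinct sums: {-3, -1, 0, 3, 4, 6, 8, 9, 11, 15}
|A +̂ A| = 10
(Reference bound: |A +̂ A| ≥ 2|A| - 3 for |A| ≥ 2, with |A| = 5 giving ≥ 7.)

|A +̂ A| = 10


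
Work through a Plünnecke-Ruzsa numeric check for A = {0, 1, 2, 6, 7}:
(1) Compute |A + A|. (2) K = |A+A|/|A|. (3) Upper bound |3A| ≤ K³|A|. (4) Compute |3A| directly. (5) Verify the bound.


|A| = 5.
Step 1: Compute A + A by enumerating all 25 pairs.
A + A = {0, 1, 2, 3, 4, 6, 7, 8, 9, 12, 13, 14}, so |A + A| = 12.
Step 2: Doubling constant K = |A + A|/|A| = 12/5 = 12/5 ≈ 2.4000.
Step 3: Plünnecke-Ruzsa gives |3A| ≤ K³·|A| = (2.4000)³ · 5 ≈ 69.1200.
Step 4: Compute 3A = A + A + A directly by enumerating all triples (a,b,c) ∈ A³; |3A| = 21.
Step 5: Check 21 ≤ 69.1200? Yes ✓.

K = 12/5, Plünnecke-Ruzsa bound K³|A| ≈ 69.1200, |3A| = 21, inequality holds.


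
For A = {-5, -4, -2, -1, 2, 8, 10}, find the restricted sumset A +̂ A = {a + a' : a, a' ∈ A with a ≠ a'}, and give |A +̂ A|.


Restricted sumset: A +̂ A = {a + a' : a ∈ A, a' ∈ A, a ≠ a'}.
Equivalently, take A + A and drop any sum 2a that is achievable ONLY as a + a for a ∈ A (i.e. sums representable only with equal summands).
Enumerate pairs (a, a') with a < a' (symmetric, so each unordered pair gives one sum; this covers all a ≠ a'):
  -5 + -4 = -9
  -5 + -2 = -7
  -5 + -1 = -6
  -5 + 2 = -3
  -5 + 8 = 3
  -5 + 10 = 5
  -4 + -2 = -6
  -4 + -1 = -5
  -4 + 2 = -2
  -4 + 8 = 4
  -4 + 10 = 6
  -2 + -1 = -3
  -2 + 2 = 0
  -2 + 8 = 6
  -2 + 10 = 8
  -1 + 2 = 1
  -1 + 8 = 7
  -1 + 10 = 9
  2 + 8 = 10
  2 + 10 = 12
  8 + 10 = 18
Collected distinct sums: {-9, -7, -6, -5, -3, -2, 0, 1, 3, 4, 5, 6, 7, 8, 9, 10, 12, 18}
|A +̂ A| = 18
(Reference bound: |A +̂ A| ≥ 2|A| - 3 for |A| ≥ 2, with |A| = 7 giving ≥ 11.)

|A +̂ A| = 18


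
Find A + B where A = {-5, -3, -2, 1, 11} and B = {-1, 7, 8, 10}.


A + B = {a + b : a ∈ A, b ∈ B}.
Enumerate all |A|·|B| = 5·4 = 20 pairs (a, b) and collect distinct sums.
a = -5: -5+-1=-6, -5+7=2, -5+8=3, -5+10=5
a = -3: -3+-1=-4, -3+7=4, -3+8=5, -3+10=7
a = -2: -2+-1=-3, -2+7=5, -2+8=6, -2+10=8
a = 1: 1+-1=0, 1+7=8, 1+8=9, 1+10=11
a = 11: 11+-1=10, 11+7=18, 11+8=19, 11+10=21
Collecting distinct sums: A + B = {-6, -4, -3, 0, 2, 3, 4, 5, 6, 7, 8, 9, 10, 11, 18, 19, 21}
|A + B| = 17

A + B = {-6, -4, -3, 0, 2, 3, 4, 5, 6, 7, 8, 9, 10, 11, 18, 19, 21}


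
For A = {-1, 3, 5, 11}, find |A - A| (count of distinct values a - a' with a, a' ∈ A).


A - A = {a - a' : a, a' ∈ A}; |A| = 4.
Bounds: 2|A|-1 ≤ |A - A| ≤ |A|² - |A| + 1, i.e. 7 ≤ |A - A| ≤ 13.
Note: 0 ∈ A - A always (from a - a). The set is symmetric: if d ∈ A - A then -d ∈ A - A.
Enumerate nonzero differences d = a - a' with a > a' (then include -d):
Positive differences: {2, 4, 6, 8, 12}
Full difference set: {0} ∪ (positive diffs) ∪ (negative diffs).
|A - A| = 1 + 2·5 = 11 (matches direct enumeration: 11).

|A - A| = 11


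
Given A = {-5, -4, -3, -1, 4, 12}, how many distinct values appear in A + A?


A + A = {a + a' : a, a' ∈ A}; |A| = 6.
General bounds: 2|A| - 1 ≤ |A + A| ≤ |A|(|A|+1)/2, i.e. 11 ≤ |A + A| ≤ 21.
Lower bound 2|A|-1 is attained iff A is an arithmetic progression.
Enumerate sums a + a' for a ≤ a' (symmetric, so this suffices):
a = -5: -5+-5=-10, -5+-4=-9, -5+-3=-8, -5+-1=-6, -5+4=-1, -5+12=7
a = -4: -4+-4=-8, -4+-3=-7, -4+-1=-5, -4+4=0, -4+12=8
a = -3: -3+-3=-6, -3+-1=-4, -3+4=1, -3+12=9
a = -1: -1+-1=-2, -1+4=3, -1+12=11
a = 4: 4+4=8, 4+12=16
a = 12: 12+12=24
Distinct sums: {-10, -9, -8, -7, -6, -5, -4, -2, -1, 0, 1, 3, 7, 8, 9, 11, 16, 24}
|A + A| = 18

|A + A| = 18


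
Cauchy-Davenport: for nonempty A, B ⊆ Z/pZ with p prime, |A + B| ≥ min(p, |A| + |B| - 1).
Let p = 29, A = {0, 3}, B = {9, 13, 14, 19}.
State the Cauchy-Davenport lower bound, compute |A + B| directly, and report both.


Cauchy-Davenport: |A + B| ≥ min(p, |A| + |B| - 1) for A, B nonempty in Z/pZ.
|A| = 2, |B| = 4, p = 29.
CD lower bound = min(29, 2 + 4 - 1) = min(29, 5) = 5.
Compute A + B mod 29 directly:
a = 0: 0+9=9, 0+13=13, 0+14=14, 0+19=19
a = 3: 3+9=12, 3+13=16, 3+14=17, 3+19=22
A + B = {9, 12, 13, 14, 16, 17, 19, 22}, so |A + B| = 8.
Verify: 8 ≥ 5? Yes ✓.

CD lower bound = 5, actual |A + B| = 8.


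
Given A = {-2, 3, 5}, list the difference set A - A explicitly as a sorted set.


A - A = {a - a' : a, a' ∈ A}.
Compute a - a' for each ordered pair (a, a'):
a = -2: -2--2=0, -2-3=-5, -2-5=-7
a = 3: 3--2=5, 3-3=0, 3-5=-2
a = 5: 5--2=7, 5-3=2, 5-5=0
Collecting distinct values (and noting 0 appears from a-a):
A - A = {-7, -5, -2, 0, 2, 5, 7}
|A - A| = 7

A - A = {-7, -5, -2, 0, 2, 5, 7}


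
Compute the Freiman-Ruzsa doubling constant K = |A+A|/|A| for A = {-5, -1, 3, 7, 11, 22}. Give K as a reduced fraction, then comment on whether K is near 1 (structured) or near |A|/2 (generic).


|A| = 6.
Compute A + A by enumerating all 36 pairs.
A + A = {-10, -6, -2, 2, 6, 10, 14, 17, 18, 21, 22, 25, 29, 33, 44}, so |A + A| = 15.
K = |A + A| / |A| = 15/6 = 5/2 ≈ 2.5000.
Reference: AP of size 6 gives K = 11/6 ≈ 1.8333; a fully generic set of size 6 gives K ≈ 3.5000.

|A| = 6, |A + A| = 15, K = 15/6 = 5/2.


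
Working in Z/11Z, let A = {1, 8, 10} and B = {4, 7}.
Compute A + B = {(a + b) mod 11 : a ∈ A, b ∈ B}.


Work in Z/11Z: reduce every sum a + b modulo 11.
Enumerate all 6 pairs:
a = 1: 1+4=5, 1+7=8
a = 8: 8+4=1, 8+7=4
a = 10: 10+4=3, 10+7=6
Distinct residues collected: {1, 3, 4, 5, 6, 8}
|A + B| = 6 (out of 11 total residues).

A + B = {1, 3, 4, 5, 6, 8}


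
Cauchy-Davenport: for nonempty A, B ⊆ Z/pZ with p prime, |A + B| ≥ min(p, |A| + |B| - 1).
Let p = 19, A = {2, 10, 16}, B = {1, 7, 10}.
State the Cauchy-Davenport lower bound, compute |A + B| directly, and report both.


Cauchy-Davenport: |A + B| ≥ min(p, |A| + |B| - 1) for A, B nonempty in Z/pZ.
|A| = 3, |B| = 3, p = 19.
CD lower bound = min(19, 3 + 3 - 1) = min(19, 5) = 5.
Compute A + B mod 19 directly:
a = 2: 2+1=3, 2+7=9, 2+10=12
a = 10: 10+1=11, 10+7=17, 10+10=1
a = 16: 16+1=17, 16+7=4, 16+10=7
A + B = {1, 3, 4, 7, 9, 11, 12, 17}, so |A + B| = 8.
Verify: 8 ≥ 5? Yes ✓.

CD lower bound = 5, actual |A + B| = 8.


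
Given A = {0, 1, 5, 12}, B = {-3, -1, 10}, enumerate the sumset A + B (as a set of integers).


A + B = {a + b : a ∈ A, b ∈ B}.
Enumerate all |A|·|B| = 4·3 = 12 pairs (a, b) and collect distinct sums.
a = 0: 0+-3=-3, 0+-1=-1, 0+10=10
a = 1: 1+-3=-2, 1+-1=0, 1+10=11
a = 5: 5+-3=2, 5+-1=4, 5+10=15
a = 12: 12+-3=9, 12+-1=11, 12+10=22
Collecting distinct sums: A + B = {-3, -2, -1, 0, 2, 4, 9, 10, 11, 15, 22}
|A + B| = 11

A + B = {-3, -2, -1, 0, 2, 4, 9, 10, 11, 15, 22}


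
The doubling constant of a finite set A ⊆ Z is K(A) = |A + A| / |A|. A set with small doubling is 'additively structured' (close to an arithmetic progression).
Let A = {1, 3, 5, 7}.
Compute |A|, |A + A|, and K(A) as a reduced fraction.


|A| = 4.
Compute A + A by enumerating all 16 pairs.
A + A = {2, 4, 6, 8, 10, 12, 14}, so |A + A| = 7.
K = |A + A| / |A| = 7/4 (already in lowest terms) ≈ 1.7500.
Reference: AP of size 4 gives K = 7/4 ≈ 1.7500; a fully generic set of size 4 gives K ≈ 2.5000.

|A| = 4, |A + A| = 7, K = 7/4.


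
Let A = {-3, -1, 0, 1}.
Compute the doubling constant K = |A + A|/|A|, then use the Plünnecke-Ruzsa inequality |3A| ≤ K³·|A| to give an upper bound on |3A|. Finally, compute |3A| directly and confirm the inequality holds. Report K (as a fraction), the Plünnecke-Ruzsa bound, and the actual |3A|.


|A| = 4.
Step 1: Compute A + A by enumerating all 16 pairs.
A + A = {-6, -4, -3, -2, -1, 0, 1, 2}, so |A + A| = 8.
Step 2: Doubling constant K = |A + A|/|A| = 8/4 = 8/4 ≈ 2.0000.
Step 3: Plünnecke-Ruzsa gives |3A| ≤ K³·|A| = (2.0000)³ · 4 ≈ 32.0000.
Step 4: Compute 3A = A + A + A directly by enumerating all triples (a,b,c) ∈ A³; |3A| = 12.
Step 5: Check 12 ≤ 32.0000? Yes ✓.

K = 8/4, Plünnecke-Ruzsa bound K³|A| ≈ 32.0000, |3A| = 12, inequality holds.


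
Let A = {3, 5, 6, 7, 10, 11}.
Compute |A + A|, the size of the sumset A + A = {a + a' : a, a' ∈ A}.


A + A = {a + a' : a, a' ∈ A}; |A| = 6.
General bounds: 2|A| - 1 ≤ |A + A| ≤ |A|(|A|+1)/2, i.e. 11 ≤ |A + A| ≤ 21.
Lower bound 2|A|-1 is attained iff A is an arithmetic progression.
Enumerate sums a + a' for a ≤ a' (symmetric, so this suffices):
a = 3: 3+3=6, 3+5=8, 3+6=9, 3+7=10, 3+10=13, 3+11=14
a = 5: 5+5=10, 5+6=11, 5+7=12, 5+10=15, 5+11=16
a = 6: 6+6=12, 6+7=13, 6+10=16, 6+11=17
a = 7: 7+7=14, 7+10=17, 7+11=18
a = 10: 10+10=20, 10+11=21
a = 11: 11+11=22
Distinct sums: {6, 8, 9, 10, 11, 12, 13, 14, 15, 16, 17, 18, 20, 21, 22}
|A + A| = 15

|A + A| = 15


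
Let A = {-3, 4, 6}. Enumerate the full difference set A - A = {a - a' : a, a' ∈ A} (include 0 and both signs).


A - A = {a - a' : a, a' ∈ A}.
Compute a - a' for each ordered pair (a, a'):
a = -3: -3--3=0, -3-4=-7, -3-6=-9
a = 4: 4--3=7, 4-4=0, 4-6=-2
a = 6: 6--3=9, 6-4=2, 6-6=0
Collecting distinct values (and noting 0 appears from a-a):
A - A = {-9, -7, -2, 0, 2, 7, 9}
|A - A| = 7

A - A = {-9, -7, -2, 0, 2, 7, 9}


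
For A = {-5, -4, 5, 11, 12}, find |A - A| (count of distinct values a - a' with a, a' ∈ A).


A - A = {a - a' : a, a' ∈ A}; |A| = 5.
Bounds: 2|A|-1 ≤ |A - A| ≤ |A|² - |A| + 1, i.e. 9 ≤ |A - A| ≤ 21.
Note: 0 ∈ A - A always (from a - a). The set is symmetric: if d ∈ A - A then -d ∈ A - A.
Enumerate nonzero differences d = a - a' with a > a' (then include -d):
Positive differences: {1, 6, 7, 9, 10, 15, 16, 17}
Full difference set: {0} ∪ (positive diffs) ∪ (negative diffs).
|A - A| = 1 + 2·8 = 17 (matches direct enumeration: 17).

|A - A| = 17


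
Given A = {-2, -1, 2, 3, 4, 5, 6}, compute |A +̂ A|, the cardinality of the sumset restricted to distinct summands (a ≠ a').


Restricted sumset: A +̂ A = {a + a' : a ∈ A, a' ∈ A, a ≠ a'}.
Equivalently, take A + A and drop any sum 2a that is achievable ONLY as a + a for a ∈ A (i.e. sums representable only with equal summands).
Enumerate pairs (a, a') with a < a' (symmetric, so each unordered pair gives one sum; this covers all a ≠ a'):
  -2 + -1 = -3
  -2 + 2 = 0
  -2 + 3 = 1
  -2 + 4 = 2
  -2 + 5 = 3
  -2 + 6 = 4
  -1 + 2 = 1
  -1 + 3 = 2
  -1 + 4 = 3
  -1 + 5 = 4
  -1 + 6 = 5
  2 + 3 = 5
  2 + 4 = 6
  2 + 5 = 7
  2 + 6 = 8
  3 + 4 = 7
  3 + 5 = 8
  3 + 6 = 9
  4 + 5 = 9
  4 + 6 = 10
  5 + 6 = 11
Collected distinct sums: {-3, 0, 1, 2, 3, 4, 5, 6, 7, 8, 9, 10, 11}
|A +̂ A| = 13
(Reference bound: |A +̂ A| ≥ 2|A| - 3 for |A| ≥ 2, with |A| = 7 giving ≥ 11.)

|A +̂ A| = 13


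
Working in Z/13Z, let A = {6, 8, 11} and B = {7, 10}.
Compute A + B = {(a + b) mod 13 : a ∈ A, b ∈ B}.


Work in Z/13Z: reduce every sum a + b modulo 13.
Enumerate all 6 pairs:
a = 6: 6+7=0, 6+10=3
a = 8: 8+7=2, 8+10=5
a = 11: 11+7=5, 11+10=8
Distinct residues collected: {0, 2, 3, 5, 8}
|A + B| = 5 (out of 13 total residues).

A + B = {0, 2, 3, 5, 8}


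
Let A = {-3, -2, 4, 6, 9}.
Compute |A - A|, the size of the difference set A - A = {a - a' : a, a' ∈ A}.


A - A = {a - a' : a, a' ∈ A}; |A| = 5.
Bounds: 2|A|-1 ≤ |A - A| ≤ |A|² - |A| + 1, i.e. 9 ≤ |A - A| ≤ 21.
Note: 0 ∈ A - A always (from a - a). The set is symmetric: if d ∈ A - A then -d ∈ A - A.
Enumerate nonzero differences d = a - a' with a > a' (then include -d):
Positive differences: {1, 2, 3, 5, 6, 7, 8, 9, 11, 12}
Full difference set: {0} ∪ (positive diffs) ∪ (negative diffs).
|A - A| = 1 + 2·10 = 21 (matches direct enumeration: 21).

|A - A| = 21


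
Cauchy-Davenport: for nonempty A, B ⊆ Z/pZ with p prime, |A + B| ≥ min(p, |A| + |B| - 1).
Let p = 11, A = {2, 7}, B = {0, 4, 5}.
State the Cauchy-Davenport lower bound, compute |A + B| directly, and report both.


Cauchy-Davenport: |A + B| ≥ min(p, |A| + |B| - 1) for A, B nonempty in Z/pZ.
|A| = 2, |B| = 3, p = 11.
CD lower bound = min(11, 2 + 3 - 1) = min(11, 4) = 4.
Compute A + B mod 11 directly:
a = 2: 2+0=2, 2+4=6, 2+5=7
a = 7: 7+0=7, 7+4=0, 7+5=1
A + B = {0, 1, 2, 6, 7}, so |A + B| = 5.
Verify: 5 ≥ 4? Yes ✓.

CD lower bound = 4, actual |A + B| = 5.


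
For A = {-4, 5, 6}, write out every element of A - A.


A - A = {a - a' : a, a' ∈ A}.
Compute a - a' for each ordered pair (a, a'):
a = -4: -4--4=0, -4-5=-9, -4-6=-10
a = 5: 5--4=9, 5-5=0, 5-6=-1
a = 6: 6--4=10, 6-5=1, 6-6=0
Collecting distinct values (and noting 0 appears from a-a):
A - A = {-10, -9, -1, 0, 1, 9, 10}
|A - A| = 7

A - A = {-10, -9, -1, 0, 1, 9, 10}


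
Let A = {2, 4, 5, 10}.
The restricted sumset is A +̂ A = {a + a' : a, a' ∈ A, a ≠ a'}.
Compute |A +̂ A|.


Restricted sumset: A +̂ A = {a + a' : a ∈ A, a' ∈ A, a ≠ a'}.
Equivalently, take A + A and drop any sum 2a that is achievable ONLY as a + a for a ∈ A (i.e. sums representable only with equal summands).
Enumerate pairs (a, a') with a < a' (symmetric, so each unordered pair gives one sum; this covers all a ≠ a'):
  2 + 4 = 6
  2 + 5 = 7
  2 + 10 = 12
  4 + 5 = 9
  4 + 10 = 14
  5 + 10 = 15
Collected distinct sums: {6, 7, 9, 12, 14, 15}
|A +̂ A| = 6
(Reference bound: |A +̂ A| ≥ 2|A| - 3 for |A| ≥ 2, with |A| = 4 giving ≥ 5.)

|A +̂ A| = 6


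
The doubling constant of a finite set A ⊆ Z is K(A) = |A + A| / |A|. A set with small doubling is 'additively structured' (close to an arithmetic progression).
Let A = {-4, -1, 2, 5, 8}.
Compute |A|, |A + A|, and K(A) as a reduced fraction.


|A| = 5.
Compute A + A by enumerating all 25 pairs.
A + A = {-8, -5, -2, 1, 4, 7, 10, 13, 16}, so |A + A| = 9.
K = |A + A| / |A| = 9/5 (already in lowest terms) ≈ 1.8000.
Reference: AP of size 5 gives K = 9/5 ≈ 1.8000; a fully generic set of size 5 gives K ≈ 3.0000.

|A| = 5, |A + A| = 9, K = 9/5.


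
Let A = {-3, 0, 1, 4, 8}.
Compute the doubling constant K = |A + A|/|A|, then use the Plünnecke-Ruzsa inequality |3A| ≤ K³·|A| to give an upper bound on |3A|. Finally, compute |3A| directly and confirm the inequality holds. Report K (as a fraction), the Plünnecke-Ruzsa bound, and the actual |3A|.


|A| = 5.
Step 1: Compute A + A by enumerating all 25 pairs.
A + A = {-6, -3, -2, 0, 1, 2, 4, 5, 8, 9, 12, 16}, so |A + A| = 12.
Step 2: Doubling constant K = |A + A|/|A| = 12/5 = 12/5 ≈ 2.4000.
Step 3: Plünnecke-Ruzsa gives |3A| ≤ K³·|A| = (2.4000)³ · 5 ≈ 69.1200.
Step 4: Compute 3A = A + A + A directly by enumerating all triples (a,b,c) ∈ A³; |3A| = 22.
Step 5: Check 22 ≤ 69.1200? Yes ✓.

K = 12/5, Plünnecke-Ruzsa bound K³|A| ≈ 69.1200, |3A| = 22, inequality holds.


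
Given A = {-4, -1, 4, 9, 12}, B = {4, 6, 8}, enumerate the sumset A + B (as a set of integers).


A + B = {a + b : a ∈ A, b ∈ B}.
Enumerate all |A|·|B| = 5·3 = 15 pairs (a, b) and collect distinct sums.
a = -4: -4+4=0, -4+6=2, -4+8=4
a = -1: -1+4=3, -1+6=5, -1+8=7
a = 4: 4+4=8, 4+6=10, 4+8=12
a = 9: 9+4=13, 9+6=15, 9+8=17
a = 12: 12+4=16, 12+6=18, 12+8=20
Collecting distinct sums: A + B = {0, 2, 3, 4, 5, 7, 8, 10, 12, 13, 15, 16, 17, 18, 20}
|A + B| = 15

A + B = {0, 2, 3, 4, 5, 7, 8, 10, 12, 13, 15, 16, 17, 18, 20}


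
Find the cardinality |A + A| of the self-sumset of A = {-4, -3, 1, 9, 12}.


A + A = {a + a' : a, a' ∈ A}; |A| = 5.
General bounds: 2|A| - 1 ≤ |A + A| ≤ |A|(|A|+1)/2, i.e. 9 ≤ |A + A| ≤ 15.
Lower bound 2|A|-1 is attained iff A is an arithmetic progression.
Enumerate sums a + a' for a ≤ a' (symmetric, so this suffices):
a = -4: -4+-4=-8, -4+-3=-7, -4+1=-3, -4+9=5, -4+12=8
a = -3: -3+-3=-6, -3+1=-2, -3+9=6, -3+12=9
a = 1: 1+1=2, 1+9=10, 1+12=13
a = 9: 9+9=18, 9+12=21
a = 12: 12+12=24
Distinct sums: {-8, -7, -6, -3, -2, 2, 5, 6, 8, 9, 10, 13, 18, 21, 24}
|A + A| = 15

|A + A| = 15


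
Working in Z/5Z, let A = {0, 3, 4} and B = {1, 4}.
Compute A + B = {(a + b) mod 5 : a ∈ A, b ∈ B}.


Work in Z/5Z: reduce every sum a + b modulo 5.
Enumerate all 6 pairs:
a = 0: 0+1=1, 0+4=4
a = 3: 3+1=4, 3+4=2
a = 4: 4+1=0, 4+4=3
Distinct residues collected: {0, 1, 2, 3, 4}
|A + B| = 5 (out of 5 total residues).

A + B = {0, 1, 2, 3, 4}


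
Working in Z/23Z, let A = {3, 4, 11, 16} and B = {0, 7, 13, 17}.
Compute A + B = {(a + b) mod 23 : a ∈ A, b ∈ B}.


Work in Z/23Z: reduce every sum a + b modulo 23.
Enumerate all 16 pairs:
a = 3: 3+0=3, 3+7=10, 3+13=16, 3+17=20
a = 4: 4+0=4, 4+7=11, 4+13=17, 4+17=21
a = 11: 11+0=11, 11+7=18, 11+13=1, 11+17=5
a = 16: 16+0=16, 16+7=0, 16+13=6, 16+17=10
Distinct residues collected: {0, 1, 3, 4, 5, 6, 10, 11, 16, 17, 18, 20, 21}
|A + B| = 13 (out of 23 total residues).

A + B = {0, 1, 3, 4, 5, 6, 10, 11, 16, 17, 18, 20, 21}


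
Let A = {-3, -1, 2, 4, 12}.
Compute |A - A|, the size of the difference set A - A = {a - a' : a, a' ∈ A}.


A - A = {a - a' : a, a' ∈ A}; |A| = 5.
Bounds: 2|A|-1 ≤ |A - A| ≤ |A|² - |A| + 1, i.e. 9 ≤ |A - A| ≤ 21.
Note: 0 ∈ A - A always (from a - a). The set is symmetric: if d ∈ A - A then -d ∈ A - A.
Enumerate nonzero differences d = a - a' with a > a' (then include -d):
Positive differences: {2, 3, 5, 7, 8, 10, 13, 15}
Full difference set: {0} ∪ (positive diffs) ∪ (negative diffs).
|A - A| = 1 + 2·8 = 17 (matches direct enumeration: 17).

|A - A| = 17


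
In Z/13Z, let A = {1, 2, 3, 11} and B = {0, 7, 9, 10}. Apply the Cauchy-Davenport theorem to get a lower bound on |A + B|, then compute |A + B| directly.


Cauchy-Davenport: |A + B| ≥ min(p, |A| + |B| - 1) for A, B nonempty in Z/pZ.
|A| = 4, |B| = 4, p = 13.
CD lower bound = min(13, 4 + 4 - 1) = min(13, 7) = 7.
Compute A + B mod 13 directly:
a = 1: 1+0=1, 1+7=8, 1+9=10, 1+10=11
a = 2: 2+0=2, 2+7=9, 2+9=11, 2+10=12
a = 3: 3+0=3, 3+7=10, 3+9=12, 3+10=0
a = 11: 11+0=11, 11+7=5, 11+9=7, 11+10=8
A + B = {0, 1, 2, 3, 5, 7, 8, 9, 10, 11, 12}, so |A + B| = 11.
Verify: 11 ≥ 7? Yes ✓.

CD lower bound = 7, actual |A + B| = 11.


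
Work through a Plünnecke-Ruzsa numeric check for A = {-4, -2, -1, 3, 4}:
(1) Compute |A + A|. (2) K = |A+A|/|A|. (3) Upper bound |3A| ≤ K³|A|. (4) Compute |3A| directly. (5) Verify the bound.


|A| = 5.
Step 1: Compute A + A by enumerating all 25 pairs.
A + A = {-8, -6, -5, -4, -3, -2, -1, 0, 1, 2, 3, 6, 7, 8}, so |A + A| = 14.
Step 2: Doubling constant K = |A + A|/|A| = 14/5 = 14/5 ≈ 2.8000.
Step 3: Plünnecke-Ruzsa gives |3A| ≤ K³·|A| = (2.8000)³ · 5 ≈ 109.7600.
Step 4: Compute 3A = A + A + A directly by enumerating all triples (a,b,c) ∈ A³; |3A| = 23.
Step 5: Check 23 ≤ 109.7600? Yes ✓.

K = 14/5, Plünnecke-Ruzsa bound K³|A| ≈ 109.7600, |3A| = 23, inequality holds.
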